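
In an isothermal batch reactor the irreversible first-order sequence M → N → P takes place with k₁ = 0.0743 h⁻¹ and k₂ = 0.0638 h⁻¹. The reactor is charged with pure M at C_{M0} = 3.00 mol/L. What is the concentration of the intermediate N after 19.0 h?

1.14 mol/L

Solving the coupled first-order balances gives C_N(t) = [k₁/(k₂−k₁)]·C_{M0}·(e^(−k₁t) − e^(−k₂t)).
e^(−k₁t) = e^(−0.0743×19.0) = e^(−1.412) = 0.2437; e^(−k₂t) = e^(−1.212) = 0.2975.
C_N = 0.0743×3.00/(0.0638−0.0743) × (0.2437−0.2975) = (-21.23)×(-0.05381) = 1.142 mol/L.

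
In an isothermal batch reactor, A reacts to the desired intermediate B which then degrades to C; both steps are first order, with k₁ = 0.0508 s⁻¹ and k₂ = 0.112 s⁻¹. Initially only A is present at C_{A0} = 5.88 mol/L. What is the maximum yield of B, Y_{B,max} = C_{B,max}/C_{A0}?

0.235

Evaluating C_B at t_opt = ln(k₂/k₁)/(k₂−k₁) gives C_{B,max}/C_{A0} = (k₁/k₂)^[k₂/(k₂−k₁)].
= (0.0508/0.112)^(0.112/(0.112−0.0508)) = (0.4536)^(1.830) = 0.2353.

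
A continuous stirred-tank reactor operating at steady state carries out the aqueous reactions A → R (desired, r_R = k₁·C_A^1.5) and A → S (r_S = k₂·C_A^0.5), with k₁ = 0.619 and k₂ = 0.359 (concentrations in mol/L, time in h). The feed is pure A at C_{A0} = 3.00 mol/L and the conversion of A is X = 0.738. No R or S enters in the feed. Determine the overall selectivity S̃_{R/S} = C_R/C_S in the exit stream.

Exit C_A = C_{A0}(1−X) = 3.00×0.262 = 0.7860 mol/L.
A CSTR operates uniformly at the exit composition, giving r_R = 0.4313 and r_S = 0.3183 (each k·C_A^n at C_A = 0.7860).
Overall selectivity = C_R/C_S = r_Rτ/(r_Sτ) = r_R/r_S = 1.36.

1.36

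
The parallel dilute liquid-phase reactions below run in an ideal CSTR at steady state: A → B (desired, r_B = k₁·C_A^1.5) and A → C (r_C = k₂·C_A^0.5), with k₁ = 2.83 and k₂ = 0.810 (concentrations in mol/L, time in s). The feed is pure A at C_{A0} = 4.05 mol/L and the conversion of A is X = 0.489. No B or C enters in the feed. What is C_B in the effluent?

Exit C_A = C_{A0}(1−X) = 4.05×0.511 = 2.070 mol/L.
In a CSTR the entire volume is at exit conditions, so r_B = 2.83×2.070^1.5 = 8.426 and r_C = 0.810×2.070^0.5 = 1.165.
Fraction of consumed A going to B: r_B/(r_B+r_C) = 0.8785.
C_B = 0.8785·C_{A0}·X = 0.8785×4.05×0.489 = 1.74 mol/L.

1.74 mol/L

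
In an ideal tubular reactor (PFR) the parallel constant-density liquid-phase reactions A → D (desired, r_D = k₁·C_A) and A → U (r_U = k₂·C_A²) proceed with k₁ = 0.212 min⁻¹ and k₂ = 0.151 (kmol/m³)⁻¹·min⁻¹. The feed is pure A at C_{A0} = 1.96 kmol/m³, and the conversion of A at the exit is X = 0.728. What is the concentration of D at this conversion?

0.775 kmol/m³

C_A = C_{A0}(1−X) = 0.5331 kmol/m³.
Along a PFR/batch, dC_D/dC_A = −r_D/(r_D+r_U) = −k₁/(k₁+k₂·C_A).
Integrating from C_{A0} to C_A: C_D = (0.212/0.151)·ln[(0.212+0.151·1.96)/(0.212+0.151·0.533)] = 1.404·ln(0.5080/0.2925) = 0.7749 kmol/m³.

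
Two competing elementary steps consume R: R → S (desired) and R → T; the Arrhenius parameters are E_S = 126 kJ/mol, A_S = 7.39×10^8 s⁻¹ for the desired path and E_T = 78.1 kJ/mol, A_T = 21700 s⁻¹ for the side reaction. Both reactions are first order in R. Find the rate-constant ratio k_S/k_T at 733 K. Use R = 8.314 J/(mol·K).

With equal orders, S_{S/T} = k_S/k_T = (A_S/A_T)·exp[(E_T−E_S)/(RT)].
(E_T−E_S)/(RT) = (78.1−126)×10³/(8.314×733) = -47900/6094 = -7.860.
k_S/k_T = (7.39×10^8/21700)·exp(-7.860) = 34055 × 3.859×10^-4 = 13.1.

13.1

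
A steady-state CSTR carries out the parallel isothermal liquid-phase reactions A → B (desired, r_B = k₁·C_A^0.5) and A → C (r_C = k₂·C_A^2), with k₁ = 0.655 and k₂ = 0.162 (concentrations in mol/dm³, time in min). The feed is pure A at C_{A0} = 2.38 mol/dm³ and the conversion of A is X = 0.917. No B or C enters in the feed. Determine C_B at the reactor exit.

Exit C_A = C_{A0}(1−X) = 2.38×0.0830 = 0.1975 mol/dm³.
Rates in a CSTR are evaluated at the outlet concentration: r_B = 0.655×0.1975^0.5 = 0.2911, r_C = 0.162×0.1975^2 = 0.006322.
Fraction of consumed A going to B: r_B/(r_B+r_C) = 0.9787.
C_B = 0.9787·C_{A0}·X = 0.9787×2.38×0.917 = 2.14 mol/dm³.

2.14 mol/dm³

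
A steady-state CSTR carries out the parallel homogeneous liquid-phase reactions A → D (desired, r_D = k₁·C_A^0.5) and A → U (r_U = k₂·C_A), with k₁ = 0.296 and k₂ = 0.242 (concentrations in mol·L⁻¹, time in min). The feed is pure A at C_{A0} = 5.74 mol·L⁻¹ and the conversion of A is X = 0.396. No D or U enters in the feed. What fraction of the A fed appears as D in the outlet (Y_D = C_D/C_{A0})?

Exit C_A = C_{A0}(1−X) = 5.74×0.604 = 3.467 mol·L⁻¹.
Rates in a CSTR are evaluated at the outlet concentration: r_D = 0.296×3.467^0.5 = 0.5511, r_U = 0.242×3.467 = 0.8390.
Fraction of consumed A going to D: r_D/(r_D+r_U) = 0.3965.
C_D = 0.3965·C_{A0}·X = 0.3965×5.74×0.396 = 0.901 mol·L⁻¹; Y_D = C_D/C_{A0} = 0.157.

0.157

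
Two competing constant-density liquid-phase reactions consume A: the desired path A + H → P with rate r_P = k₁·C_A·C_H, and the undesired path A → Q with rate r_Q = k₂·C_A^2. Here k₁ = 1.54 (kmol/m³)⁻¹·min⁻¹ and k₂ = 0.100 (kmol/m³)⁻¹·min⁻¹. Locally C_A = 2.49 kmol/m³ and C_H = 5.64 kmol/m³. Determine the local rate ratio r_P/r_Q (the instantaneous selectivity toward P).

S_{P/Q} = r_P/r_Q = (k₁·C_A·C_H)/(k₂·C_A^2) = (k₁/k₂)·C_A⁻¹·C_H.
= (1.54×2.490×5.640) / (0.100×2.490^2) = 21.63/0.6200 = 34.9.

34.9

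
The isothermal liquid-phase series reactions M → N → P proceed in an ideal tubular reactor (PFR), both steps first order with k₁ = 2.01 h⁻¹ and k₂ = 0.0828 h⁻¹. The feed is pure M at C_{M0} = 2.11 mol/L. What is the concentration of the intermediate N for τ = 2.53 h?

For first-order series with pure M initially, C_N(τ) = k₁C_{M0}/(k₂−k₁)·(e^(−k₁τ) − e^(−k₂τ)).
e^(−k₁τ) = e^(−2.01×2.53) = e^(−5.085) = 0.006187; e^(−k₂τ) = e^(−0.2095) = 0.8110.
C_N = 2.01×2.11/(0.0828−2.01) × (0.006187−0.8110) = (-2.201)×(-0.8048) = 1.771 mol/L.

1.77 mol/L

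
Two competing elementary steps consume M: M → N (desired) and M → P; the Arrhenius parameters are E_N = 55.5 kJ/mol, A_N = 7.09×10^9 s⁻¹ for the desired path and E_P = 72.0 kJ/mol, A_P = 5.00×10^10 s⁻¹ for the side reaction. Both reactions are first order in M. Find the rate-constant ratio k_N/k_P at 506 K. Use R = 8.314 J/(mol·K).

k_N/k_P = (A_N/A_P)·exp[−(E_N−E_P)/(RT)] = (A_N/A_P)·exp[(E_P−E_N)/(RT)].
(E_P−E_N)/(RT) = (72.0−55.5)×10³/(8.314×506) = 16500/4207 = 3.922.
k_N/k_P = (7.09×10^9/5.00×10^10)·exp(3.922) = 0.1418 × 50.51 = 7.16.
Since E_N < E_P, lowering the temperature improves selectivity toward N.

7.16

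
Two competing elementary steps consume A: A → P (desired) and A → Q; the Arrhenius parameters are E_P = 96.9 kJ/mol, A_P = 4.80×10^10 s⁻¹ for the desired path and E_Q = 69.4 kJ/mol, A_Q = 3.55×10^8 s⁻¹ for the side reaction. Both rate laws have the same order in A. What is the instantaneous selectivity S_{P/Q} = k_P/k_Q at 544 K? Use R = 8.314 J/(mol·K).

With equal orders, S_{P/Q} = k_P/k_Q = (A_P/A_Q)·exp[(E_Q−E_P)/(RT)].
(E_Q−E_P)/(RT) = (69.4−96.9)×10³/(8.314×544) = -27500/4523 = -6.080.
k_P/k_Q = (4.80×10^10/3.55×10^8)·exp(-6.080) = 135.2 × 0.002288 = 0.309.
Since E_P > E_Q, raising the temperature improves selectivity toward P.

0.309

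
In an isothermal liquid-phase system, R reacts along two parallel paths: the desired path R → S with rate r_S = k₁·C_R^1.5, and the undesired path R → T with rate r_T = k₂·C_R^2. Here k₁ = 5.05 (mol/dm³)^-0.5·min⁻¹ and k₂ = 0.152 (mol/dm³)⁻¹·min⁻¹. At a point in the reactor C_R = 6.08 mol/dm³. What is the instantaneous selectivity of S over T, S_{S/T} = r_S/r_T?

S_{S/T} = r_S/r_T = (k₁·C_R^1.5)/(k₂·C_R^2) = (k₁/k₂)·C_R^-0.5.
= (5.05×6.080^1.5) / (0.152×6.080^2) = 75.71/5.619 = 13.5.
The undesired path is higher order in R, so low C_R (CSTR or dilute feed) favours S.

13.5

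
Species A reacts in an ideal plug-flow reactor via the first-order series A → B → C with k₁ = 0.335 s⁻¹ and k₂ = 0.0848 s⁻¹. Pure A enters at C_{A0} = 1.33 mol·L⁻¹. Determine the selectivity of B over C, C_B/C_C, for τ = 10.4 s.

The intermediate concentration in a first-order A→B→C sequence is C_B = k₁C_{A0}(e^(−k₁τ) − e^(−k₂τ))/(k₂−k₁).
e^(−k₁τ) = e^(−0.335×10.4) = e^(−3.484) = 0.03068; e^(−k₂τ) = e^(−0.8819) = 0.4140.
C_B = 0.335×1.33/(0.0848−0.335) × (0.03068−0.4140) = (-1.781)×(-0.3833) = 0.6826 mol·L⁻¹.
C_A = C_{A0}e^(−k₁τ) = 0.04081 mol·L⁻¹, so C_C = C_{A0}−C_A−C_B = 0.6066 mol·L⁻¹; C_B/C_C = 1.13.

1.13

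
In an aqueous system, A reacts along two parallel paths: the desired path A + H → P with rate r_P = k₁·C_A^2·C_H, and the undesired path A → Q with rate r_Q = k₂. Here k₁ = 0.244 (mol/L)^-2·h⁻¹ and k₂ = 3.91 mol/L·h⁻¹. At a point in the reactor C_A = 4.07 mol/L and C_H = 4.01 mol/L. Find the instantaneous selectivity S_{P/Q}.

S_{P/Q} = r_P/r_Q = (k₁·C_A^2·C_H)/(k₂) = (k₁/k₂)·C_A^2·C_H.
= (0.244×4.070^2×4.010) / (3.91) = 16.21/3.910 = 4.15.

4.15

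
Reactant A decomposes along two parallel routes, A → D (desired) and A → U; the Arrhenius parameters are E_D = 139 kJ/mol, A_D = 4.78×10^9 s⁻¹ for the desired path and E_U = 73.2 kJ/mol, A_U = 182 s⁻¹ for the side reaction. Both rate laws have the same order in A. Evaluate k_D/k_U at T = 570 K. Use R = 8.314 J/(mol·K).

24.5

With equal orders, S_{D/U} = k_D/k_U = (A_D/A_U)·exp[(E_U−E_D)/(RT)].
(E_U−E_D)/(RT) = (73.2−139)×10³/(8.314×570) = -65800/4739 = -13.88.
k_D/k_U = (4.78×10^9/182)·exp(-13.88) = 2.626×10^7 × 9.330×10^-7 = 24.5.
Since E_D > E_U, raising the temperature improves selectivity toward D.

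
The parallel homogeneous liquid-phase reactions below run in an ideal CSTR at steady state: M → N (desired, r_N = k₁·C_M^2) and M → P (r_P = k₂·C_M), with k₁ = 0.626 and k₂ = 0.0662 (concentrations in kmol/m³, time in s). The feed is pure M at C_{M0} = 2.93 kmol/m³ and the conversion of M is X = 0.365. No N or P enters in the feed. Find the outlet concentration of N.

1.01 kmol/m³

Exit C_M = C_{M0}(1−X) = 2.93×0.635 = 1.861 kmol/m³.
Rates in a CSTR are evaluated at the outlet concentration: r_N = 0.626×1.861^2 = 2.167, r_P = 0.0662×1.861 = 0.1232.
Fraction of consumed M going to N: r_N/(r_N+r_P) = 0.9462.
C_N = 0.9462·C_{M0}·X = 0.9462×2.93×0.365 = 1.01 kmol/m³.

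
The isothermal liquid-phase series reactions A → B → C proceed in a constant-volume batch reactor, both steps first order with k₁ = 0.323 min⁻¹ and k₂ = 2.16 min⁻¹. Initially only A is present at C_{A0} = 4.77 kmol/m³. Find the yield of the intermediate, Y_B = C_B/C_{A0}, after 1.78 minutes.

0.0952

The intermediate concentration in a first-order A→B→C sequence is C_B = k₁C_{A0}(e^(−k₁t) − e^(−k₂t))/(k₂−k₁).
e^(−k₁t) = e^(−0.323×1.78) = e^(−0.5749) = 0.5627; e^(−k₂t) = e^(−3.845) = 0.02139.
C_B = 0.323×4.77/(2.16−0.323) × (0.5627−0.02139) = 0.8387×0.5413 = 0.4540 kmol/m³.
Y_B = C_B/C_{A0} = 0.4540/4.77 = 0.0952.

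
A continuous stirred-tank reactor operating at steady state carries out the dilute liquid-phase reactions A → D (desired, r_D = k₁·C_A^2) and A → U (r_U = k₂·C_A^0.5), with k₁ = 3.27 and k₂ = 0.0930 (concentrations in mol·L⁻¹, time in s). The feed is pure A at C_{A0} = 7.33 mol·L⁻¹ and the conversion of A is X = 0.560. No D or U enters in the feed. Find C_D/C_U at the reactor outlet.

Exit C_A = C_{A0}(1−X) = 7.33×0.440 = 3.225 mol·L⁻¹.
A CSTR operates uniformly at the exit composition, giving r_D = 34.01 and r_U = 0.1670 (each k·C_A^n at C_A = 3.225).
Overall selectivity = C_D/C_U = r_Dτ/(r_Uτ) = r_D/r_U = 204.

204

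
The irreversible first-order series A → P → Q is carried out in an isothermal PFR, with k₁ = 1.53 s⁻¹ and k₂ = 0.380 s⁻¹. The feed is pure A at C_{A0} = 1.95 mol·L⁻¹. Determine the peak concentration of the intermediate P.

Evaluating C_P at τ_opt = ln(k₂/k₁)/(k₂−k₁) gives C_{P,max}/C_{A0} = (k₁/k₂)^[k₂/(k₂−k₁)].
= (1.53/0.380)^(0.380/(0.380−1.53)) = (4.026)^(-0.3304) = 0.6311.
C_{P,max} = 0.6311×1.95 = 1.23 mol·L⁻¹.

1.23 mol·L⁻¹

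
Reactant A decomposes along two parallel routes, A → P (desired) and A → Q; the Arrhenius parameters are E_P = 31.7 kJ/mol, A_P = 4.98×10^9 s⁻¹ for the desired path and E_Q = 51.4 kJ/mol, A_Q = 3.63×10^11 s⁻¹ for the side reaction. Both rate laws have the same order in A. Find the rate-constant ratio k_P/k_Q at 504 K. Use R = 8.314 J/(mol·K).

Since both paths have the same order in A, the concentration cancels and S_{P/Q} = k_P/k_Q = (A_P/A_Q)·exp[(E_Q−E_P)/(RT)].
(E_Q−E_P)/(RT) = (51.4−31.7)×10³/(8.314×504) = 19700/4190 = 4.701.
k_P/k_Q = (4.98×10^9/3.63×10^11)·exp(4.701) = 0.01372 × 110.1 = 1.51.

1.51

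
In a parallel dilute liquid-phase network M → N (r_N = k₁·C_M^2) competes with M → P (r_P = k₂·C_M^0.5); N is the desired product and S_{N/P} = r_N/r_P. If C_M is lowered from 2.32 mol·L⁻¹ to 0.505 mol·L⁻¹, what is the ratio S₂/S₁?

0.102

S_{N/P} = (k₁/k₂)·C_M^1.5, so S₂/S₁ = (C_{M,2}/C_{M,1})^1.5.
= (0.505/2.32)^1.5 = (0.2177)^1.5 = 0.102.
Selectivity toward N falls as C_M falls — high-concentration operation is favoured.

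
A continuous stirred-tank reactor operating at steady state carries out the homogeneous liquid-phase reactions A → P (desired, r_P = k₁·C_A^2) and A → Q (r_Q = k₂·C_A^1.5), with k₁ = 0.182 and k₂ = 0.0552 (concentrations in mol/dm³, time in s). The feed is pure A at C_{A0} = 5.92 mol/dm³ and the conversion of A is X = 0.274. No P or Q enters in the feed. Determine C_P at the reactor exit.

Exit C_A = C_{A0}(1−X) = 5.92×0.726 = 4.298 mol/dm³.
Rates in a CSTR are evaluated at the outlet concentration: r_P = 0.182×4.298^2 = 3.362, r_Q = 0.0552×4.298^1.5 = 0.4918.
Fraction of consumed A going to P: r_P/(r_P+r_Q) = 0.8724.
C_P = 0.8724·C_{A0}·X = 0.8724×5.92×0.274 = 1.42 mol/dm³.

1.42 mol/dm³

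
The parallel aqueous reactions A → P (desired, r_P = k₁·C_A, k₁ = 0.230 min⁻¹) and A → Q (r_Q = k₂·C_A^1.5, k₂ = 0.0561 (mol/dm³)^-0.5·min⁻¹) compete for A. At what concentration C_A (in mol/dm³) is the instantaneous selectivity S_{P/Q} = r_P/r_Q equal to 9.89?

0.172 mol/dm³

S_{P/Q} = (k₁/k₂)·C_A^-0.5 ⇒ C_A = (S·k₂/k₁)^(-2).
= (9.89×0.0561/0.230)^(-2) = (2.412)^(-2) = 0.172 mol/dm³.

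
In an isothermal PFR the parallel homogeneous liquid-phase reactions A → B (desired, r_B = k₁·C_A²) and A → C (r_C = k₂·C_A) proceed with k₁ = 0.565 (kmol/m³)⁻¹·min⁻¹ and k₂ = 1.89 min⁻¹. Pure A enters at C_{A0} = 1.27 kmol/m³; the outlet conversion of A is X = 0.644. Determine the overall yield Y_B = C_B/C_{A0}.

0.130

C_A = C_{A0}(1−X) = 0.4521 kmol/m³.
Along a PFR/batch, dC_C/dC_A = −r_C/(r_B+r_C) = −k₂/(k₂+k₁·C_A).
Integrating from C_{A0} to C_A: C_C = (1.89/0.565)·ln[(1.89+0.565·1.27)/(1.89+0.565·0.452)] = 3.345·ln(2.608/2.145) = 0.6525 kmol/m³.
Then C_B = (C_{A0}−C_A) − C_C = 0.8179 − 0.6525 = 0.1654 kmol/m³.
Y_B = C_B/C_{A0} = 0.1654/1.27 = 0.130.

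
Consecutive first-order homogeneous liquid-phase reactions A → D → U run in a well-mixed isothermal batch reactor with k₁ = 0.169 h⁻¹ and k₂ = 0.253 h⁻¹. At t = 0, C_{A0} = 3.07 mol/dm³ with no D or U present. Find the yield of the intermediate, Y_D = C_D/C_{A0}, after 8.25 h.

Solving the coupled first-order balances gives C_D(t) = [k₁/(k₂−k₁)]·C_{A0}·(e^(−k₁t) − e^(−k₂t)).
e^(−k₁t) = e^(−0.169×8.25) = e^(−1.394) = 0.2480; e^(−k₂t) = e^(−2.087) = 0.1240.
C_D = 0.169×3.07/(0.253−0.169) × (0.2480−0.1240) = 6.177×0.1240 = 0.7658 mol/dm³.
Y_D = C_D/C_{A0} = 0.7658/3.07 = 0.249.

0.249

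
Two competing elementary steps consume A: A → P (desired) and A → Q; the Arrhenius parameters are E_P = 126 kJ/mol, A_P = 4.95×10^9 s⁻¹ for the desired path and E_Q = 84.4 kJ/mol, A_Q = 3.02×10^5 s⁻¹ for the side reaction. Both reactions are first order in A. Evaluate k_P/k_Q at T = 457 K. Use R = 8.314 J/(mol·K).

0.288

With equal orders, S_{P/Q} = k_P/k_Q = (A_P/A_Q)·exp[(E_Q−E_P)/(RT)].
(E_Q−E_P)/(RT) = (84.4−126)×10³/(8.314×457) = -41600/3799 = -10.95.
k_P/k_Q = (4.95×10^9/3.02×10^5)·exp(-10.95) = 16391 × 1.758×10^-5 = 0.288.
Since E_P > E_Q, raising the temperature improves selectivity toward P.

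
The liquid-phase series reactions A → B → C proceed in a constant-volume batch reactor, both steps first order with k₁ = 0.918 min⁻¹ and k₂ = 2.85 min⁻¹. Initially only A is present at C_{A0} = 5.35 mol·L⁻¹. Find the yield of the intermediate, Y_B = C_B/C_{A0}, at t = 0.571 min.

Solving the coupled first-order balances gives C_B(t) = [k₁/(k₂−k₁)]·C_{A0}·(e^(−k₁t) − e^(−k₂t)).
e^(−k₁t) = e^(−0.918×0.571) = e^(−0.5242) = 0.5920; e^(−k₂t) = e^(−1.627) = 0.1964.
C_B = 0.918×5.35/(2.85−0.918) × (0.5920−0.1964) = 2.542×0.3956 = 1.006 mol·L⁻¹.
Y_B = C_B/C_{A0} = 1.006/5.35 = 0.188.

0.188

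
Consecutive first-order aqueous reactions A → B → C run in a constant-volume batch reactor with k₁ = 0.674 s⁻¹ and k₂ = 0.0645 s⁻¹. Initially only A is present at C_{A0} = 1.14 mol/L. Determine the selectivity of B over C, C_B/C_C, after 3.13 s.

The intermediate concentration in a first-order A→B→C sequence is C_B = k₁C_{A0}(e^(−k₁t) − e^(−k₂t))/(k₂−k₁).
e^(−k₁t) = e^(−0.674×3.13) = e^(−2.110) = 0.1213; e^(−k₂t) = e^(−0.2019) = 0.8172.
C_B = 0.674×1.14/(0.0645−0.674) × (0.1213−0.8172) = (-1.261)×(-0.6959) = 0.8773 mol/L.
C_A = C_{A0}e^(−k₁t) = 0.1383 mol/L, so C_C = C_{A0}−C_A−C_B = 0.1245 mol/L; C_B/C_C = 7.05.

7.05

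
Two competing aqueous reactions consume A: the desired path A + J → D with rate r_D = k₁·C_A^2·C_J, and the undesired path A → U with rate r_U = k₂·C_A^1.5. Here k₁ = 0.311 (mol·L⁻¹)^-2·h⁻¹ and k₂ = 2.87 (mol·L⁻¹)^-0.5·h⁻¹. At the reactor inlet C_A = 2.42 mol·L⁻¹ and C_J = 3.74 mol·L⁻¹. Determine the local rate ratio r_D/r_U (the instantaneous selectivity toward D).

S_{D/U} = r_D/r_U = (k₁·C_A^2·C_J)/(k₂·C_A^1.5) = (k₁/k₂)·C_A^0.5·C_J.
= (0.311×2.420^2×3.740) / (2.87×2.420^1.5) = 6.812/10.80 = 0.630.
Since the desired path is higher order in A, keeping C_A high (PFR or concentrated feed) favours D.

0.630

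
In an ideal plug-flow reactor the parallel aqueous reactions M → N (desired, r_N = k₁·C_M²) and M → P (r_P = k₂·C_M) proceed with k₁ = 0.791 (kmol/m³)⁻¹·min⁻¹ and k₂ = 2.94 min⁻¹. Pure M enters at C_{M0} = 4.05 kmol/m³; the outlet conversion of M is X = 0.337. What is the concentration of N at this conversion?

0.647 kmol/m³

C_M = C_{M0}(1−X) = 2.685 kmol/m³.
Along a PFR/batch, dC_P/dC_M = −r_P/(r_N+r_P) = −k₂/(k₂+k₁·C_M).
Integrating from C_{M0} to C_M: C_P = (2.94/0.791)·ln[(2.94+0.791·4.05)/(2.94+0.791·2.69)] = 3.717·ln(6.144/5.064) = 0.7183 kmol/m³.
Then C_N = (C_{M0}−C_M) − C_P = 1.365 − 0.7183 = 0.6466 kmol/m³.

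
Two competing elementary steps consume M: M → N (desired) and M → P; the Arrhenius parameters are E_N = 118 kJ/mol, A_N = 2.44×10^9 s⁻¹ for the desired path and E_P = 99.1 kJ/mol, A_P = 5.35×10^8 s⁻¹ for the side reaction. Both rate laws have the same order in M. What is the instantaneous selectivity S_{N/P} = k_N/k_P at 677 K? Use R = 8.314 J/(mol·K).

0.159

Since both paths have the same order in M, the concentration cancels and S_{N/P} = k_N/k_P = (A_N/A_P)·exp[(E_P−E_N)/(RT)].
(E_P−E_N)/(RT) = (99.1−118)×10³/(8.314×677) = -18900/5629 = -3.358.
k_N/k_P = (2.44×10^9/5.35×10^8)·exp(-3.358) = 4.561 × 0.03481 = 0.159.
Since E_N > E_P, raising the temperature improves selectivity toward N.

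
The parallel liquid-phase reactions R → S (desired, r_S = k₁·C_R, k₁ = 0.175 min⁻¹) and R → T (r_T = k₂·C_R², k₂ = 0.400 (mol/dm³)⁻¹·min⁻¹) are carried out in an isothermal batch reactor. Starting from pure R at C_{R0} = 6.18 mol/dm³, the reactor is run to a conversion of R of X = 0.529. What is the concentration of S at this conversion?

0.298 mol/dm³

C_R = C_{R0}(1−X) = 2.911 mol/dm³.
Along a PFR/batch, dC_S/dC_R = −r_S/(r_S+r_T) = −k₁/(k₁+k₂·C_R).
Integrating from C_{R0} to C_R: C_S = (0.175/0.400)·ln[(0.175+0.400·6.18)/(0.175+0.400·2.91)] = 0.4375·ln(2.647/1.339) = 0.2981 mol/dm³.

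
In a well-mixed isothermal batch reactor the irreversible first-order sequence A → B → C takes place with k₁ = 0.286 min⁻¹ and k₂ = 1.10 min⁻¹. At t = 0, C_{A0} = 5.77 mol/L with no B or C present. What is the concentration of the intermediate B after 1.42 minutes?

0.925 mol/L

The intermediate concentration in a first-order A→B→C sequence is C_B = k₁C_{A0}(e^(−k₁t) − e^(−k₂t))/(k₂−k₁).
e^(−k₁t) = e^(−0.286×1.42) = e^(−0.4061) = 0.6662; e^(−k₂t) = e^(−1.562) = 0.2097.
C_B = 0.286×5.77/(1.10−0.286) × (0.6662−0.2097) = 2.027×0.4565 = 0.9255 mol/L.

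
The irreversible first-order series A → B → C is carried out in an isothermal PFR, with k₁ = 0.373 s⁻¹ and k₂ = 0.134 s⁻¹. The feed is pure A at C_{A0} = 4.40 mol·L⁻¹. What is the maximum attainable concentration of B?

For a first-order series the maximum intermediate yield is C_{B,max}/C_{A0} = (k₁/k₂)^[k₂/(k₂−k₁)].
= (0.373/0.134)^(0.134/(0.134−0.373)) = (2.784)^(-0.5607) = 0.5633.
C_{B,max} = 0.5633×4.40 = 2.48 mol·L⁻¹.

2.48 mol·L⁻¹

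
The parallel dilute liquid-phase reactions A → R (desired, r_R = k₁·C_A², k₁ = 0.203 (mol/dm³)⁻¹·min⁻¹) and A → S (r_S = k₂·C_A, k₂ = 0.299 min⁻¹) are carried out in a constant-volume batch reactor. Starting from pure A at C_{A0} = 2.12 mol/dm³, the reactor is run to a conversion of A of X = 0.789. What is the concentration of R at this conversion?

0.750 mol/dm³

C_A = C_{A0}(1−X) = 0.4473 mol/dm³.
Along a PFR/batch, dC_S/dC_A = −r_S/(r_R+r_S) = −k₂/(k₂+k₁·C_A).
Integrating from C_{A0} to C_A: C_S = (0.299/0.203)·ln[(0.299+0.203·2.12)/(0.299+0.203·0.447)] = 1.473·ln(0.7294/0.3898) = 0.9228 mol/dm³.
Then C_R = (C_{A0}−C_A) − C_S = 1.673 − 0.9228 = 0.7499 mol/dm³.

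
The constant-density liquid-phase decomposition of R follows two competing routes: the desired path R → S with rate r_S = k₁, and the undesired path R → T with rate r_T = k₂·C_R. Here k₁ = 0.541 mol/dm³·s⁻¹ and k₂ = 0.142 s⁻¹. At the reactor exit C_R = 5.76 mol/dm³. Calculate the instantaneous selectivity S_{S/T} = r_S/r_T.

S_{S/T} = r_S/r_T = (k₁)/(k₂·C_R) = (k₁/k₂)·C_R⁻¹.
= (0.541) / (0.142×5.760) = 0.5410/0.8179 = 0.661.
The undesired path is higher order in R, so low C_R (CSTR or dilute feed) favours S.

0.661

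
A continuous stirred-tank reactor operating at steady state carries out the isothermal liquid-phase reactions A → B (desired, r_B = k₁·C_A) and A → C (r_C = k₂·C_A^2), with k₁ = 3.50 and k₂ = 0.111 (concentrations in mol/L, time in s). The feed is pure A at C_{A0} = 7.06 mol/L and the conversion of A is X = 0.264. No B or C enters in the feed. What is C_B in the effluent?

1.60 mol/L

Exit C_A = C_{A0}(1−X) = 7.06×0.736 = 5.196 mol/L.
Rates in a CSTR are evaluated at the outlet concentration: r_B = 3.50×5.196 = 18.19, r_C = 0.111×5.196^2 = 2.997.
Fraction of consumed A going to B: r_B/(r_B+r_C) = 0.8585.
C_B = 0.8585·C_{A0}·X = 0.8585×7.06×0.264 = 1.60 mol/L.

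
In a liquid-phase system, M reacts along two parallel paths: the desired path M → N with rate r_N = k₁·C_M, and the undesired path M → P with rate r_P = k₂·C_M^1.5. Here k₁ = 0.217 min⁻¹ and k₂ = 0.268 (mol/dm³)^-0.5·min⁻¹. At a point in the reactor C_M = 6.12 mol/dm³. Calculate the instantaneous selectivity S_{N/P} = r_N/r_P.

S_{N/P} = r_N/r_P = (k₁·C_M)/(k₂·C_M^1.5) = (k₁/k₂)·C_M^-0.5.
= (0.217×6.120) / (0.268×6.120^1.5) = 1.328/4.058 = 0.327.

0.327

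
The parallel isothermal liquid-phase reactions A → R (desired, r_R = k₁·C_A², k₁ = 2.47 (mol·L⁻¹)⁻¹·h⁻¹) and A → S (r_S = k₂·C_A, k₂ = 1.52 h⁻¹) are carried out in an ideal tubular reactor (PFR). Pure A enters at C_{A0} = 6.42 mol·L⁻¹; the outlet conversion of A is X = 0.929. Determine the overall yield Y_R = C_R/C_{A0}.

0.749

C_A = C_{A0}(1−X) = 0.4558 mol·L⁻¹.
Along a PFR/batch, dC_S/dC_A = −r_S/(r_R+r_S) = −k₂/(k₂+k₁·C_A).
Integrating from C_{A0} to C_A: C_S = (1.52/2.47)·ln[(1.52+2.47·6.42)/(1.52+2.47·0.456)] = 0.6154·ln(17.38/2.646) = 1.158 mol·L⁻¹.
Then C_R = (C_{A0}−C_A) − C_S = 5.964 − 1.158 = 4.806 mol·L⁻¹.
Y_R = C_R/C_{A0} = 4.806/6.42 = 0.749.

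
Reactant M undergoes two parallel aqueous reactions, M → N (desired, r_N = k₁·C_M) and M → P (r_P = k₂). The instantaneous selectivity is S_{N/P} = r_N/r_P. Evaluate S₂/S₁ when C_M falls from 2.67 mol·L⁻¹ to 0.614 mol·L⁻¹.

S_{N/P} = (k₁/k₂)·C_M, so S₂/S₁ = (C_{M,2}/C_{M,1}).
= 0.614/2.67 = 0.230.

0.230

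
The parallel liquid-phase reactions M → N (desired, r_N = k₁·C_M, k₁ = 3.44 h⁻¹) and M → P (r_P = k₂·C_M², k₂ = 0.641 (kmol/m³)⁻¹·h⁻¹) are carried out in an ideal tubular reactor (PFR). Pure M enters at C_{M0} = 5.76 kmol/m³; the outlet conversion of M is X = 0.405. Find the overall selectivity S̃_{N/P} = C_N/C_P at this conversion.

C_M = C_{M0}(1−X) = 3.427 kmol/m³.
Along a PFR/batch, dC_N/dC_M = −r_N/(r_N+r_P) = −k₁/(k₁+k₂·C_M).
Integrating from C_{M0} to C_M: C_N = (3.44/0.641)·ln[(3.44+0.641·5.76)/(3.44+0.641·3.43)] = 5.367·ln(7.132/5.637) = 1.263 kmol/m³.
C_P = (C_{M0}−C_M)−C_N = 1.070 kmol/m³; S̃_{N/P} = 1.263/1.070 = 1.18.

1.18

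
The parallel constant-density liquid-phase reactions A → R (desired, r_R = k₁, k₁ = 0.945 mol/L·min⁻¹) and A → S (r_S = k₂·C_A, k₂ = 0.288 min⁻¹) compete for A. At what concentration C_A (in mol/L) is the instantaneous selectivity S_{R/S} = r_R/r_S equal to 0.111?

S_{R/S} = (k₁/k₂)·C_A⁻¹ ⇒ C_A = (S·k₂/k₁)^(-1).
= (0.111×0.288/0.945)^(-1) = (0.03383)^(-1) = 29.6 mol/L.

29.6 mol/L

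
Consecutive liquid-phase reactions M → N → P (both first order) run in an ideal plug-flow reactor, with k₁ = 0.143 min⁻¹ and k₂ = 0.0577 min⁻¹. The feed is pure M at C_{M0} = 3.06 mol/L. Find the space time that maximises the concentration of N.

Setting dC_N/dτ = 0 gives τ_opt = ln(k₂/k₁)/(k₂−k₁).
= ln(0.0577/0.143)/(0.0577−0.143) = ln(0.4035)/-0.08530 = -0.9076/-0.08530 = 10.6 min.

10.6 min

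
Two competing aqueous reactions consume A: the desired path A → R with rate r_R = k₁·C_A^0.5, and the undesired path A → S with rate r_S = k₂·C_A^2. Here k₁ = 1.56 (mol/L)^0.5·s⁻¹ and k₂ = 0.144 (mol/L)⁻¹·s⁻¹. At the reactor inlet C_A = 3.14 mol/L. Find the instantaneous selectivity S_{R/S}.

S_{R/S} = r_R/r_S = (k₁·C_A^0.5)/(k₂·C_A^2) = (k₁/k₂)·C_A^-1.5.
= (1.56×3.140^0.5) / (0.144×3.140^2) = 2.764/1.420 = 1.95.
The undesired path is higher order in A, so low C_A (CSTR or dilute feed) favours R.

1.95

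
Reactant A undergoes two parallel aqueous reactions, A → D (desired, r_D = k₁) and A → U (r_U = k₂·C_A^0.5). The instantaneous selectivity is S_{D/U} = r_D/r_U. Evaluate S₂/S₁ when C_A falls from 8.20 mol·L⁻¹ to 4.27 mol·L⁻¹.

S_{D/U} = (k₁/k₂)·C_A^-0.5, so S₂/S₁ = (C_{A,2}/C_{A,1})^-0.5.
= (4.27/8.20)^(-0.5) = (0.5207)^(-0.5) = 1.39.
Selectivity toward D rises as C_A falls — low-concentration operation is favoured.

1.39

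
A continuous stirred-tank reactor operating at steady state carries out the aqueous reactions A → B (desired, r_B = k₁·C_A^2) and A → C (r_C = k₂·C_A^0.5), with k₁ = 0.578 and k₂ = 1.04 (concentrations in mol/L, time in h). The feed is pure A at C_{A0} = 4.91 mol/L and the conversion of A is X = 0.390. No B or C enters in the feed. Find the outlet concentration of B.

1.42 mol/L

Exit C_A = C_{A0}(1−X) = 4.91×0.610 = 2.995 mol/L.
A CSTR operates uniformly at the exit composition, giving r_B = 5.185 and r_C = 1.800 (each k·C_A^n at C_A = 2.995).
Fraction of consumed A going to B: r_B/(r_B+r_C) = 0.7423.
C_B = 0.7423·C_{A0}·X = 0.7423×4.91×0.390 = 1.42 mol/L.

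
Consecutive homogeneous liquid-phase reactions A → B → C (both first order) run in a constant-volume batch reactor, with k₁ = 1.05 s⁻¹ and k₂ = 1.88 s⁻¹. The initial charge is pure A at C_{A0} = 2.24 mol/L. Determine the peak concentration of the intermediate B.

At the optimum, C_{B,max}/C_{A0} = (k₁/k₂)^[k₂/(k₂−k₁)].
= (1.05/1.88)^(1.88/(1.88−1.05)) = (0.5585)^(2.265) = 0.2673.
C_{B,max} = 0.2673×2.24 = 0.599 mol/L.

0.599 mol/L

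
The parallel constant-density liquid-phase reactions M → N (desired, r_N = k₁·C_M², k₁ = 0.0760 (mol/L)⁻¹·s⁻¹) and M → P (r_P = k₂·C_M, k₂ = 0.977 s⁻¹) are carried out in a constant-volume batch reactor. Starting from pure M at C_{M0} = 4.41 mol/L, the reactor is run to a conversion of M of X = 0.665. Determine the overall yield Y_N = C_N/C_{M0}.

C_M = C_{M0}(1−X) = 1.477 mol/L.
Along a PFR/batch, dC_P/dC_M = −r_P/(r_N+r_P) = −k₂/(k₂+k₁·C_M).
Integrating from C_{M0} to C_M: C_P = (0.977/0.0760)·ln[(0.977+0.0760·4.41)/(0.977+0.0760·1.48)] = 12.86·ln(1.312/1.089) = 2.393 mol/L.
Then C_N = (C_{M0}−C_M) − C_P = 2.933 − 2.393 = 0.5395 mol/L.
Y_N = C_N/C_{M0} = 0.5395/4.41 = 0.122.

0.122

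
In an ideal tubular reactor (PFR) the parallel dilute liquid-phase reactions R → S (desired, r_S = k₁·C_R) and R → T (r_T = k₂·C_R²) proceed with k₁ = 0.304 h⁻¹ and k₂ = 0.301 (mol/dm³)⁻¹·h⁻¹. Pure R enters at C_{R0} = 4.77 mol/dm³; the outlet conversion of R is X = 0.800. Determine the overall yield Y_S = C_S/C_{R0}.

C_R = C_{R0}(1−X) = 0.9540 mol/dm³.
Along a PFR/batch, dC_S/dC_R = −r_S/(r_S+r_T) = −k₁/(k₁+k₂·C_R).
Integrating from C_{R0} to C_R: C_S = (0.304/0.301)·ln[(0.304+0.301·4.77)/(0.304+0.301·0.954)] = 1.010·ln(1.740/0.5912) = 1.090 mol/dm³.
Y_S = C_S/C_{R0} = 1.090/4.77 = 0.229.

0.229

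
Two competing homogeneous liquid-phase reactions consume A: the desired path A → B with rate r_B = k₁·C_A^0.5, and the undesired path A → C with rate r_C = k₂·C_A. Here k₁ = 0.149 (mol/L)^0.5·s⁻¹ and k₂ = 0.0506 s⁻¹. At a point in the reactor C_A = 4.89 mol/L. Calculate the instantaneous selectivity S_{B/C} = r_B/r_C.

1.33

S_{B/C} = r_B/r_C = (k₁·C_A^0.5)/(k₂·C_A) = (k₁/k₂)·C_A^-0.5.
= (0.149×4.890^0.5) / (0.0506×4.890) = 0.3295/0.2474 = 1.33.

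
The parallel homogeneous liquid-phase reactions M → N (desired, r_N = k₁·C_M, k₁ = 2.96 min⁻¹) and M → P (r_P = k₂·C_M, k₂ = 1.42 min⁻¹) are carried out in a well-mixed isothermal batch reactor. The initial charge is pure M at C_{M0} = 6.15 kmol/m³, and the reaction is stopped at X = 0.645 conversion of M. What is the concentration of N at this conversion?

2.68 kmol/m³

C_M = C_{M0}(1−X) = 2.183 kmol/m³.
Both paths are first order in M, so the instantaneous fraction to N is constant: dC_N/d(−C_M) = k₁/(k₁+k₂) = 0.6758.
C_N = 0.6758·(C_{M0}−C_M) = 0.6758×3.967 = 2.68 kmol/m³.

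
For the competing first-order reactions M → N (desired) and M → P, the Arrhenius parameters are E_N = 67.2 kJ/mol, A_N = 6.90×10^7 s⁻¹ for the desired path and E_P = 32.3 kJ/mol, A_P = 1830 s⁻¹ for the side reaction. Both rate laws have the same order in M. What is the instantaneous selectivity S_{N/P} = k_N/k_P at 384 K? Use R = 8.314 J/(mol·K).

0.674

With equal orders, S_{N/P} = k_N/k_P = (A_N/A_P)·exp[(E_P−E_N)/(RT)].
(E_P−E_N)/(RT) = (32.3−67.2)×10³/(8.314×384) = -34900/3193 = -10.93.
k_N/k_P = (6.90×10^7/1830)·exp(-10.93) = 37705 × 1.788×10^-5 = 0.674.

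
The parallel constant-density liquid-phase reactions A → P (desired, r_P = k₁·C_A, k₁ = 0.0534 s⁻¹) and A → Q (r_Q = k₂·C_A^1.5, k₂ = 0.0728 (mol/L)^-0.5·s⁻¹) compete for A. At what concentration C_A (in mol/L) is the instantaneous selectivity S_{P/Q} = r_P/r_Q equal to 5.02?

0.0214 mol/L

S_{P/Q} = (k₁/k₂)·C_A^-0.5 ⇒ C_A = (S·k₂/k₁)^(-2).
= (5.02×0.0728/0.0534)^(-2) = (6.844)^(-2) = 0.0214 mol/L.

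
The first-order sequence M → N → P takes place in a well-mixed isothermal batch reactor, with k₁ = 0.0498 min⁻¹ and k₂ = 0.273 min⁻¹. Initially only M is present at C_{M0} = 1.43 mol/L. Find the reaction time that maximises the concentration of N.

The intermediate peaks when r₁ = r₂, i.e. k₁e^(−k₁t) = k₂e^(−k₂t), giving t_opt = ln(k₂/k₁)/(k₂−k₁).
= ln(0.273/0.0498)/(0.273−0.0498) = ln(5.482)/0.2232 = 1.701/0.2232 = 7.62 min.

7.62 min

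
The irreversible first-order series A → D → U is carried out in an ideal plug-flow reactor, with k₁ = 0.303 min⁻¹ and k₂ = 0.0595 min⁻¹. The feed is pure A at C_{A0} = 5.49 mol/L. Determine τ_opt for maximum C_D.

Setting dC_D/dτ = 0 gives τ_opt = ln(k₂/k₁)/(k₂−k₁).
= ln(0.0595/0.303)/(0.0595−0.303) = ln(0.1964)/-0.2435 = -1.628/-0.2435 = 6.68 min.

6.68 min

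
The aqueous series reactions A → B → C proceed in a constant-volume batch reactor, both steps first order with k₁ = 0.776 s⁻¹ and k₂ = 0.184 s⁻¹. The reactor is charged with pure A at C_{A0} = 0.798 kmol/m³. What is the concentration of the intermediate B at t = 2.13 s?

0.507 kmol/m³

For first-order series with pure A initially, C_B(t) = k₁C_{A0}/(k₂−k₁)·(e^(−k₁t) − e^(−k₂t)).
e^(−k₁t) = e^(−0.776×2.13) = e^(−1.653) = 0.1915; e^(−k₂t) = e^(−0.3919) = 0.6758.
C_B = 0.776×0.798/(0.184−0.776) × (0.1915−0.6758) = (-1.046)×(-0.4843) = 0.5065 kmol/m³.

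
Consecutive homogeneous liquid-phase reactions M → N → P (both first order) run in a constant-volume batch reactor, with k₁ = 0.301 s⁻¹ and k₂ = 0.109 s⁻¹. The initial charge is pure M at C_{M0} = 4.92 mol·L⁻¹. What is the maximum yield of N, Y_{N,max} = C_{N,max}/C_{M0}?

For a first-order series the maximum intermediate yield is C_{N,max}/C_{M0} = (k₁/k₂)^[k₂/(k₂−k₁)].
= (0.301/0.109)^(0.109/(0.109−0.301)) = (2.761)^(-0.5677) = 0.5618.

0.562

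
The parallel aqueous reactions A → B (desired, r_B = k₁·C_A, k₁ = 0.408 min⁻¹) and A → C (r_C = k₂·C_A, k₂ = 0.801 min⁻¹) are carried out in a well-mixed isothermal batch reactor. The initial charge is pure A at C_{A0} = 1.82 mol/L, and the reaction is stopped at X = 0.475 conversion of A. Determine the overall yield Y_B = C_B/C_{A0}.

0.160

C_A = C_{A0}(1−X) = 0.9555 mol/L.
Both paths are first order in A, so the instantaneous fraction to B is constant: dC_B/d(−C_A) = k₁/(k₁+k₂) = 0.3375.
C_B = 0.3375·(C_{A0}−C_A) = 0.3375×0.8645 = 0.292 mol/L.
Y_B = C_B/C_{A0} = 0.2917/1.82 = 0.160.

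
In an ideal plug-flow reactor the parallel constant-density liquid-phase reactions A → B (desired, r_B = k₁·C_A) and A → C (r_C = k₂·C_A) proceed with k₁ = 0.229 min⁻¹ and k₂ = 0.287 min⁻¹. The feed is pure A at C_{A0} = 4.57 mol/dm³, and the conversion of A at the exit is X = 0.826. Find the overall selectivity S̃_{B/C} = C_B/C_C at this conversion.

C_A = C_{A0}(1−X) = 0.7952 mol/dm³.
Both paths are first order in A, so the instantaneous fraction to B is constant: dC_B/d(−C_A) = k₁/(k₁+k₂) = 0.4438.
C_B = 0.4438·(C_{A0}−C_A) = 0.4438×3.775 = 1.68 mol/dm³.
C_C = (C_{A0}−C_A)−C_B = 2.100 mol/dm³; S̃_{B/C} = 1.675/2.100 = 0.798.

0.798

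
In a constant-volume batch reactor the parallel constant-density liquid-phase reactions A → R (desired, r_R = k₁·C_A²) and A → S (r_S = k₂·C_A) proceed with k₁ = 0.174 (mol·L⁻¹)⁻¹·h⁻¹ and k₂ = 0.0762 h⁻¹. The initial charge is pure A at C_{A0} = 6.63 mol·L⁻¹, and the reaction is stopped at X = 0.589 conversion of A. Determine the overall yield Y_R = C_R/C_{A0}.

C_A = C_{A0}(1−X) = 2.725 mol·L⁻¹.
Along a PFR/batch, dC_S/dC_A = −r_S/(r_R+r_S) = −k₂/(k₂+k₁·C_A).
Integrating from C_{A0} to C_A: C_S = (0.0762/0.174)·ln[(0.0762+0.174·6.63)/(0.0762+0.174·2.72)] = 0.4379·ln(1.230/0.5503) = 0.3521 mol·L⁻¹.
Then C_R = (C_{A0}−C_A) − C_S = 3.905 − 0.3521 = 3.553 mol·L⁻¹.
Y_R = C_R/C_{A0} = 3.553/6.63 = 0.536.

0.536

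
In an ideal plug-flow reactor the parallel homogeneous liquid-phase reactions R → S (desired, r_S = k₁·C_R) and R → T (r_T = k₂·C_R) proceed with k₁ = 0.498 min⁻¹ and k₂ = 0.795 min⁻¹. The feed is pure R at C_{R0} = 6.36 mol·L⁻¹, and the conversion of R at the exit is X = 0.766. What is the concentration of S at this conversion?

1.88 mol·L⁻¹

C_R = C_{R0}(1−X) = 1.488 mol·L⁻¹.
Both paths are first order in R, so the instantaneous fraction to S is constant: dC_S/d(−C_R) = k₁/(k₁+k₂) = 0.3852.
C_S = 0.3852·(C_{R0}−C_R) = 0.3852×4.872 = 1.88 mol·L⁻¹.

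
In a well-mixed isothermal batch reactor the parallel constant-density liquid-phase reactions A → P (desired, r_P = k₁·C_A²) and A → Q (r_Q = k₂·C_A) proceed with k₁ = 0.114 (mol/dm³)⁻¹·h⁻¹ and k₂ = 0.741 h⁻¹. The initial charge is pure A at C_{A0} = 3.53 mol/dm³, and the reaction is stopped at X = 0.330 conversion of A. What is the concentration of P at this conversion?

0.362 mol/dm³

C_A = C_{A0}(1−X) = 2.365 mol/dm³.
Along a PFR/batch, dC_Q/dC_A = −r_Q/(r_P+r_Q) = −k₂/(k₂+k₁·C_A).
Integrating from C_{A0} to C_A: C_Q = (0.741/0.114)·ln[(0.741+0.114·3.53)/(0.741+0.114·2.37)] = 6.500·ln(1.143/1.011) = 0.8025 mol/dm³.
Then C_P = (C_{A0}−C_A) − C_Q = 1.165 − 0.8025 = 0.3624 mol/dm³.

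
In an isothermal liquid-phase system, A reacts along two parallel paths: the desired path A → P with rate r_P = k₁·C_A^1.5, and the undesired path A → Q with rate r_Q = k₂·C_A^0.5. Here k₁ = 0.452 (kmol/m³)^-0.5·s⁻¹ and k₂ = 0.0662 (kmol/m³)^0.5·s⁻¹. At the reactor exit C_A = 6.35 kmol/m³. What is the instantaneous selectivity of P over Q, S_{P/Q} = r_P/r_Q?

S_{P/Q} = r_P/r_Q = (k₁·C_A^1.5)/(k₂·C_A^0.5) = (k₁/k₂)·C_A.
= (0.452×6.350^1.5) / (0.0662×6.350^0.5) = 7.233/0.1668 = 43.4.
Since the desired path is higher order in A, keeping C_A high (PFR or concentrated feed) favours P.

43.4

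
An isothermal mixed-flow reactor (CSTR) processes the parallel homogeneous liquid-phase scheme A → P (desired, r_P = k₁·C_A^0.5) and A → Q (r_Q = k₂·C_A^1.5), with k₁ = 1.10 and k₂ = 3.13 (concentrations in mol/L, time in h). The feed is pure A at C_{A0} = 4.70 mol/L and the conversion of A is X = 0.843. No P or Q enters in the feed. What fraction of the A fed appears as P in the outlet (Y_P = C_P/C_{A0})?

0.272

Exit C_A = C_{A0}(1−X) = 4.70×0.157 = 0.7379 mol/L.
Rates in a CSTR are evaluated at the outlet concentration: r_P = 1.10×0.7379^0.5 = 0.9449, r_Q = 3.13×0.7379^1.5 = 1.984.
Fraction of consumed A going to P: r_P/(r_P+r_Q) = 0.3226.
C_P = 0.3226·C_{A0}·X = 0.3226×4.70×0.843 = 1.28 mol/L; Y_P = C_P/C_{A0} = 0.272.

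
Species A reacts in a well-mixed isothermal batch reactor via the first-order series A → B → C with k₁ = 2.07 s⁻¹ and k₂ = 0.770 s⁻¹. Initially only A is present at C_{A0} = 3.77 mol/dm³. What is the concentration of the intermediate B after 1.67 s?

For first-order series with pure A initially, C_B(t) = k₁C_{A0}/(k₂−k₁)·(e^(−k₁t) − e^(−k₂t)).
e^(−k₁t) = e^(−2.07×1.67) = e^(−3.457) = 0.03153; e^(−k₂t) = e^(−1.286) = 0.2764.
C_B = 2.07×3.77/(0.770−2.07) × (0.03153−0.2764) = (-6.003)×(-0.2449) = 1.470 mol/dm³.

1.47 mol/dm³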